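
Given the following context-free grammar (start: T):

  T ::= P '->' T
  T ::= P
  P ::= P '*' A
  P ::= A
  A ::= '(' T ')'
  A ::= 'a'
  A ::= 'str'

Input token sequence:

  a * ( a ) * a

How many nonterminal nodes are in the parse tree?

[T [P [P [P [A a]] * [A ( [T [P [A a]]] )]] * [A a]]]

10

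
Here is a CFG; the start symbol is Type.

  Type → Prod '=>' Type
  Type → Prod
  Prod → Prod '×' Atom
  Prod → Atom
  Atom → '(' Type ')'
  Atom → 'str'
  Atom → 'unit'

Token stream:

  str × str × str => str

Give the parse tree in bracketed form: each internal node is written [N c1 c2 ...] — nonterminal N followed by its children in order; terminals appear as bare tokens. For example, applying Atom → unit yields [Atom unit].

[Type [Prod [Prod [Prod [Atom str]] × [Atom str]] × [Atom str]] => [Type [Prod [Atom str]]]]

Type
Prod => Type
Prod × Atom => Type
Prod × Atom × Atom => Type
Atom × Atom × Atom => Type
str × Atom × Atom => Type
str × str × Atom => Type
str × str × str => Type
str × str × str => Prod
str × str × str => Atom
str × str × str => str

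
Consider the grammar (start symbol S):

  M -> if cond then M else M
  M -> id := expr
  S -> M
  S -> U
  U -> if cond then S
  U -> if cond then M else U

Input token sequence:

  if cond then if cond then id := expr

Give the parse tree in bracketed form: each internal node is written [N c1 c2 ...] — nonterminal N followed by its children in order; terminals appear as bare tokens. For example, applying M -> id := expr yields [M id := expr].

[S [U if cond then [S [U if cond then [S [M id := expr]]]]]]

S
U
if cond then S
if cond then U
if cond then if cond then S
if cond then if cond then M
if cond then if cond then id := expr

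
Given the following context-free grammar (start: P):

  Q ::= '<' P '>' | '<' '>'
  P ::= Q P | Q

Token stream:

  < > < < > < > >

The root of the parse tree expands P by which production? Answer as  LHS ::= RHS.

P ::= Q P

[P [Q < >] [P [Q < [P [Q < >] [P [Q < >]]] >]]]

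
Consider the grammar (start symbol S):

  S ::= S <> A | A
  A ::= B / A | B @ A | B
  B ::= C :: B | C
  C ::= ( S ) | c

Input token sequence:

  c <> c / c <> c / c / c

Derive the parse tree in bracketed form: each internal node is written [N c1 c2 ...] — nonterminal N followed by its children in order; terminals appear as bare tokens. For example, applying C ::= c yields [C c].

S
S <> A
S <> A <> A
A <> A <> A
B <> A <> A
C <> A <> A
c <> A <> A
c <> B / A <> A
c <> C / A <> A
c <> c / A <> A
c <> c / B <> A
c <> c / C <> A
c <> c / c <> A
c <> c / c <> B / A
c <> c / c <> C / A
c <> c / c <> c / A
c <> c / c <> c / B / A
c <> c / c <> c / C / A
c <> c / c <> c / c / A
c <> c / c <> c / c / B
c <> c / c <> c / c / C
c <> c / c <> c / c / c

[S [S [S [A [B [C c]]]] <> [A [B [C c]] / [A [B [C c]]]]] <> [A [B [C c]] / [A [B [C c]] / [A [B [C c]]]]]]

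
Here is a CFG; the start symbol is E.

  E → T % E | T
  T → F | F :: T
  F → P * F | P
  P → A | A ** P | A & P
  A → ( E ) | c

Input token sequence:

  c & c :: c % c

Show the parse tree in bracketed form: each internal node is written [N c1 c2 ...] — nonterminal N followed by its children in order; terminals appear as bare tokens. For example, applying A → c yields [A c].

[E [T [F [P [A c] & [P [A c]]]] :: [T [F [P [A c]]]]] % [E [T [F [P [A c]]]]]]

E
T % E
F :: T % E
P :: T % E
A & P :: T % E
c & P :: T % E
c & A :: T % E
c & c :: T % E
c & c :: F % E
c & c :: P % E
c & c :: A % E
c & c :: c % E
c & c :: c % T
c & c :: c % F
c & c :: c % P
c & c :: c % A
c & c :: c % c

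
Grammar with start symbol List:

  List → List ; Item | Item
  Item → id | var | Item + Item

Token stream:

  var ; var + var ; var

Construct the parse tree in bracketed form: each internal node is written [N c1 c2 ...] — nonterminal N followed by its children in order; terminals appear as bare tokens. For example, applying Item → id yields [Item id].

[List [List [List [Item var]] ; [Item [Item var] + [Item var]]] ; [Item var]]

List
List ; Item
List ; Item ; Item
Item ; Item ; Item
var ; Item ; Item
var ; Item + Item ; Item
var ; var + Item ; Item
var ; var + var ; Item
var ; var + var ; var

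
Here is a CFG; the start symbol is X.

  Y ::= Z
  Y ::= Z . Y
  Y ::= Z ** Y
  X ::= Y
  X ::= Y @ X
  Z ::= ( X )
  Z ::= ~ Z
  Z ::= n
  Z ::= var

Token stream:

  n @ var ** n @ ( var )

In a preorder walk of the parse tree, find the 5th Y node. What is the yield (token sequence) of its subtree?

var

[X [Y [Z n]] @ [X [Y [Z var] ** [Y [Z n]]] @ [X [Y [Z ( [X [Y [Z var]]] )]]]]]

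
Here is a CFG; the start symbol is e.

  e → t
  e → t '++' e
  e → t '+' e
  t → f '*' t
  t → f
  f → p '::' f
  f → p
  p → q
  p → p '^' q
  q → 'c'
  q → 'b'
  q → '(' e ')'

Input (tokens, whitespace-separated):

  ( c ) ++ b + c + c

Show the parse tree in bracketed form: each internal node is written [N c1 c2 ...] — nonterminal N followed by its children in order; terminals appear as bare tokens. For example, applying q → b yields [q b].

[e [t [f [p [q ( [e [t [f [p [q c]]]]] )]]]] ++ [e [t [f [p [q b]]]] + [e [t [f [p [q c]]]] + [e [t [f [p [q c]]]]]]]]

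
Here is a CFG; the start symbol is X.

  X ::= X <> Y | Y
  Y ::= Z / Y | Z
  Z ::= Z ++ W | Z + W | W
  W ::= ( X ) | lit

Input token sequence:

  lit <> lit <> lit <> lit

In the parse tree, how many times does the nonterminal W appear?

4

[X [X [X [X [Y [Z [W lit]]]] <> [Y [Z [W lit]]]] <> [Y [Z [W lit]]]] <> [Y [Z [W lit]]]]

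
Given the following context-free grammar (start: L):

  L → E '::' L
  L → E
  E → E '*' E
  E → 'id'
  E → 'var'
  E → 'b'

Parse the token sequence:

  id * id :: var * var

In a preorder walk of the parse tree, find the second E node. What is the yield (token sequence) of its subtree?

[L [E [E id] * [E id]] :: [L [E [E var] * [E var]]]]

id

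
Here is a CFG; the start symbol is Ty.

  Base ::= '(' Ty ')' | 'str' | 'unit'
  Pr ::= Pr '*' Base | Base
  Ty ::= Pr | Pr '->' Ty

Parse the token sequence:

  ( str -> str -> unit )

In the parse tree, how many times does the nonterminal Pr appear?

4

[Ty [Pr [Base ( [Ty [Pr [Base str]] -> [Ty [Pr [Base str]] -> [Ty [Pr [Base unit]]]]] )]]]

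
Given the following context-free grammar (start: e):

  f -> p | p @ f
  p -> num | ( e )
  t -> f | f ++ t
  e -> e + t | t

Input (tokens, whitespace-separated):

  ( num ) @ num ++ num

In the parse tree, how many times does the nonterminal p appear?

[e [t [f [p ( [e [t [f [p num]]]] )] @ [f [p num]]] ++ [t [f [p num]]]]]

4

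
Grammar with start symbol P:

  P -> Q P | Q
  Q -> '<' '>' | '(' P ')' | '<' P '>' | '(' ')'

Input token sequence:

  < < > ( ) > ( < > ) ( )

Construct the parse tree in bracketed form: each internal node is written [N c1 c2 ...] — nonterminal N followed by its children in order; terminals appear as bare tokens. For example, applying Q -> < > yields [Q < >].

[P [Q < [P [Q < >] [P [Q ( )]]] >] [P [Q ( [P [Q < >]] )] [P [Q ( )]]]]

P
Q P
< P > P
< Q P > P
< < > P > P
< < > Q > P
< < > ( ) > P
< < > ( ) > Q P
< < > ( ) > ( P ) P
< < > ( ) > ( Q ) P
< < > ( ) > ( < > ) P
< < > ( ) > ( < > ) Q
< < > ( ) > ( < > ) ( )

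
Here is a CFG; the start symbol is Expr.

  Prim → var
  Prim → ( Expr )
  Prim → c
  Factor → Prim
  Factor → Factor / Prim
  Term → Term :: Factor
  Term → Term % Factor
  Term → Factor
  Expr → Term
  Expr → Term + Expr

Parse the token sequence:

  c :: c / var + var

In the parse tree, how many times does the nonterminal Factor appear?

4

[Expr [Term [Term [Factor [Prim c]]] :: [Factor [Factor [Prim c]] / [Prim var]]] + [Expr [Term [Factor [Prim var]]]]]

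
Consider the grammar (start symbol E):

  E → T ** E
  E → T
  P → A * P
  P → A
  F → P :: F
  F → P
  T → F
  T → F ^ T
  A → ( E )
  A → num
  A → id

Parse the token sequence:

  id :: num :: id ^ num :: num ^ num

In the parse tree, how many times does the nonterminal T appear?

[E [T [F [P [A id]] :: [F [P [A num]] :: [F [P [A id]]]]] ^ [T [F [P [A num]] :: [F [P [A num]]]] ^ [T [F [P [A num]]]]]]]

3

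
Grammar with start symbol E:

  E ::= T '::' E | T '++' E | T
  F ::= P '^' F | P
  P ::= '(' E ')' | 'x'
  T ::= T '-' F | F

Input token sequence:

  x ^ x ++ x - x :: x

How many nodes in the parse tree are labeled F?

5

[E [T [F [P x] ^ [F [P x]]]] ++ [E [T [T [F [P x]]] - [F [P x]]] :: [E [T [F [P x]]]]]]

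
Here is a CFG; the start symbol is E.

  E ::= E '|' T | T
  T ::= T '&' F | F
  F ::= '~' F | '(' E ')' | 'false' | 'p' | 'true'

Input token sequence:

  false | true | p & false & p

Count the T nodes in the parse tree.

5

[E [E [E [T [F false]]] | [T [F true]]] | [T [T [T [F p]] & [F false]] & [F p]]]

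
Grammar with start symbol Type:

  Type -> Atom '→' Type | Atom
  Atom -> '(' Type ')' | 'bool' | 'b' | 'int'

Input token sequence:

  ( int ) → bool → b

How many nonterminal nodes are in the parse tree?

8

[Type [Atom ( [Type [Atom int]] )] → [Type [Atom bool] → [Type [Atom b]]]]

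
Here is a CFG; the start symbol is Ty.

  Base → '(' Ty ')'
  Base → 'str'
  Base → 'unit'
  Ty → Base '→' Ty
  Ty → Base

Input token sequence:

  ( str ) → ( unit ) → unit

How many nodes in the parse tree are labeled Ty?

[Ty [Base ( [Ty [Base str]] )] → [Ty [Base ( [Ty [Base unit]] )] → [Ty [Base unit]]]]

5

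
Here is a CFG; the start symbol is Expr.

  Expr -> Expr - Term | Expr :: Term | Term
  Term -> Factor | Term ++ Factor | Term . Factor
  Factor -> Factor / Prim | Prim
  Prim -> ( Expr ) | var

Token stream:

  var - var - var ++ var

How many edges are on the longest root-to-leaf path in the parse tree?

[Expr [Expr [Expr [Term [Factor [Prim var]]]] - [Term [Factor [Prim var]]]] - [Term [Term [Factor [Prim var]]] ++ [Factor [Prim var]]]]

6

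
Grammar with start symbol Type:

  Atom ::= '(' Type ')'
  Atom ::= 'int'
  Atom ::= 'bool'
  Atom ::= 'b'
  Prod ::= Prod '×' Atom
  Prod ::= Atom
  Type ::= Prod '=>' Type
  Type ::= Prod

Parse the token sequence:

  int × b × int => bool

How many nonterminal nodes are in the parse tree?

[Type [Prod [Prod [Prod [Atom int]] × [Atom b]] × [Atom int]] => [Type [Prod [Atom bool]]]]

10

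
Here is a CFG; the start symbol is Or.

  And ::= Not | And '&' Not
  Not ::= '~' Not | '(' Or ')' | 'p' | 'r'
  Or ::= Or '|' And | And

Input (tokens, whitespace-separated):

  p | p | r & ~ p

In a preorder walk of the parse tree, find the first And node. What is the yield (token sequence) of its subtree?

p

[Or [Or [Or [And [Not p]]] | [And [Not p]]] | [And [And [Not r]] & [Not ~ [Not p]]]]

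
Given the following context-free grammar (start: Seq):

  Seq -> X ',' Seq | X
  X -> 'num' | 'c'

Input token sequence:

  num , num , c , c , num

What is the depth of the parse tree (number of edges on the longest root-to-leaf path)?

6

[Seq [X num] , [Seq [X num] , [Seq [X c] , [Seq [X c] , [Seq [X num]]]]]]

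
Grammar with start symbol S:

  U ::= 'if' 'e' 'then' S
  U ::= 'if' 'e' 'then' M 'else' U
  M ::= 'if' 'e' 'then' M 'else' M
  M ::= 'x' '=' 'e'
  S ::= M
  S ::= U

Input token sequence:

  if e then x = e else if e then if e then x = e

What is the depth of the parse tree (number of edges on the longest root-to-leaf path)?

[S [U if e then [M x = e] else [U if e then [S [U if e then [S [M x = e]]]]]]]

7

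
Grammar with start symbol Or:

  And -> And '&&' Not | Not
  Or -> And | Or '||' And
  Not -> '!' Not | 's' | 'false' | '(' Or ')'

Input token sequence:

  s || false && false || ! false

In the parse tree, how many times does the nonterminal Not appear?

[Or [Or [Or [And [Not s]]] || [And [And [Not false]] && [Not false]]] || [And [Not ! [Not false]]]]

5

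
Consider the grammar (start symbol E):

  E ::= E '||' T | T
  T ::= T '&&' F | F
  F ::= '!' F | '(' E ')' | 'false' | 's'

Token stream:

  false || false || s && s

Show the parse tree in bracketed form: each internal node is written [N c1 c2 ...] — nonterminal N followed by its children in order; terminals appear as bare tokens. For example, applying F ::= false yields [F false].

[E [E [E [T [F false]]] || [T [F false]]] || [T [T [F s]] && [F s]]]

E
E || T
E || T || T
T || T || T
F || T || T
false || T || T
false || F || T
false || false || T
false || false || T && F
false || false || F && F
false || false || s && F
false || false || s && s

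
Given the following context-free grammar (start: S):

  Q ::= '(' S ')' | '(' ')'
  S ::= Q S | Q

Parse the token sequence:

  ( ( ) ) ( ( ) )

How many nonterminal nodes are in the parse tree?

8

[S [Q ( [S [Q ( )]] )] [S [Q ( [S [Q ( )]] )]]]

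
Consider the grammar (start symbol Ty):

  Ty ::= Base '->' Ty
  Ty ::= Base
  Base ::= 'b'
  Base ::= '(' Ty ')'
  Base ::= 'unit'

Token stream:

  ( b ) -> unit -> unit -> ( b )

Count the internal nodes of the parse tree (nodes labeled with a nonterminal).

12

[Ty [Base ( [Ty [Base b]] )] -> [Ty [Base unit] -> [Ty [Base unit] -> [Ty [Base ( [Ty [Base b]] )]]]]]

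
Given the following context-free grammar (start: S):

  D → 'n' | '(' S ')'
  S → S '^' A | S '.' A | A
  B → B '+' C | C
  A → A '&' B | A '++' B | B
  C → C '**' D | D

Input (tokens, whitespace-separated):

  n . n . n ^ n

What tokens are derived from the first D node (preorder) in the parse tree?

n

[S [S [S [S [A [B [C [D n]]]]] . [A [B [C [D n]]]]] . [A [B [C [D n]]]]] ^ [A [B [C [D n]]]]]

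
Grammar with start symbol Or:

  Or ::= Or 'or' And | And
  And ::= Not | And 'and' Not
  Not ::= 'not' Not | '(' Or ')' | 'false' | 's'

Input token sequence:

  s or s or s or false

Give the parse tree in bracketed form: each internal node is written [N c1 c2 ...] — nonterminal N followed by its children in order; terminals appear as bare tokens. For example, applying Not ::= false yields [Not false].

Or
Or or And
Or or And or And
Or or And or And or And
And or And or And or And
Not or And or And or And
s or And or And or And
s or Not or And or And
s or s or And or And
s or s or Not or And
s or s or s or And
s or s or s or Not
s or s or s or false

[Or [Or [Or [Or [And [Not s]]] or [And [Not s]]] or [And [Not s]]] or [And [Not false]]]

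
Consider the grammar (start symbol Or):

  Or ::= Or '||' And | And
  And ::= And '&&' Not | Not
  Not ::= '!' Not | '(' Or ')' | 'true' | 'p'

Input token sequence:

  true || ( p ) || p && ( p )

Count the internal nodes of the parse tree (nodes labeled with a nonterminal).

[Or [Or [Or [And [Not true]]] || [And [Not ( [Or [And [Not p]]] )]]] || [And [And [Not p]] && [Not ( [Or [And [Not p]]] )]]]

17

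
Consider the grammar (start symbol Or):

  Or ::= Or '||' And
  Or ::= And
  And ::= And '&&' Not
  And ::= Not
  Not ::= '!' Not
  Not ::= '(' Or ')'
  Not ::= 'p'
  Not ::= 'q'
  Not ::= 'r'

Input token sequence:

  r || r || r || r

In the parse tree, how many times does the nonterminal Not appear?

[Or [Or [Or [Or [And [Not r]]] || [And [Not r]]] || [And [Not r]]] || [And [Not r]]]

4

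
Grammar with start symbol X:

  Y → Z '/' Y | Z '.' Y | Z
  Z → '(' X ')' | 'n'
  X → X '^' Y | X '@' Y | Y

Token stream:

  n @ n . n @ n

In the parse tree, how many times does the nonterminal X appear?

[X [X [X [Y [Z n]]] @ [Y [Z n] . [Y [Z n]]]] @ [Y [Z n]]]

3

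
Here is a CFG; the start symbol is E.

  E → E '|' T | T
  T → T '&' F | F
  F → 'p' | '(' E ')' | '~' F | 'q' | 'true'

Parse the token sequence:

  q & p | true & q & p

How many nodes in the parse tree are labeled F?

5

[E [E [T [T [F q]] & [F p]]] | [T [T [T [F true]] & [F q]] & [F p]]]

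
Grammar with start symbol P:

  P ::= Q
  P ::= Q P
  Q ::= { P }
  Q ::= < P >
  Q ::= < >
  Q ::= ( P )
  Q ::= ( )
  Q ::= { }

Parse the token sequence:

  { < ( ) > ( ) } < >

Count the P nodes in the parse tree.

5

[P [Q { [P [Q < [P [Q ( )]] >] [P [Q ( )]]] }] [P [Q < >]]]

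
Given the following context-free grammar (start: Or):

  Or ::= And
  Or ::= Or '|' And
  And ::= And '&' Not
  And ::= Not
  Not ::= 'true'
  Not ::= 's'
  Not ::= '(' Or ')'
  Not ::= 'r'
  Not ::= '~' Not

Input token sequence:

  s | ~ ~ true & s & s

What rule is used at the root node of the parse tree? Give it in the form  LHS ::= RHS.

[Or [Or [And [Not s]]] | [And [And [And [Not ~ [Not ~ [Not true]]]] & [Not s]] & [Not s]]]

Or ::= Or '|' And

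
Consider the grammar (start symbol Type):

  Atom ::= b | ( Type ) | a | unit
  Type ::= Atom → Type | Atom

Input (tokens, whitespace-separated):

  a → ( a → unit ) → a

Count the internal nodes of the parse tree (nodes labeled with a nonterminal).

[Type [Atom a] → [Type [Atom ( [Type [Atom a] → [Type [Atom unit]]] )] → [Type [Atom a]]]]

10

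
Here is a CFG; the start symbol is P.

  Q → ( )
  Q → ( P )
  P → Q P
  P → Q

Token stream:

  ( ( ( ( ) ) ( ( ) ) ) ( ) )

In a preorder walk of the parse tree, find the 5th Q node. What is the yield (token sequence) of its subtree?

[P [Q ( [P [Q ( [P [Q ( [P [Q ( )]] )] [P [Q ( [P [Q ( )]] )]]] )] [P [Q ( )]]] )]]

( ( ) )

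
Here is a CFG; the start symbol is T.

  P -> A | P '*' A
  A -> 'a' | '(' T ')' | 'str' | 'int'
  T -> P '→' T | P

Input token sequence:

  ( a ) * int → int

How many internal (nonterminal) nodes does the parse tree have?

11

[T [P [P [A ( [T [P [A a]]] )]] * [A int]] → [T [P [A int]]]]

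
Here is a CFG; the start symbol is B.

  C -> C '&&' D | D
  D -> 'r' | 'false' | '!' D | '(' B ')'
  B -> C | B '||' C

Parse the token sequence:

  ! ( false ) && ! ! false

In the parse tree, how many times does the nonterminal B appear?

[B [C [C [D ! [D ( [B [C [D false]]] )]]] && [D ! [D ! [D false]]]]]

2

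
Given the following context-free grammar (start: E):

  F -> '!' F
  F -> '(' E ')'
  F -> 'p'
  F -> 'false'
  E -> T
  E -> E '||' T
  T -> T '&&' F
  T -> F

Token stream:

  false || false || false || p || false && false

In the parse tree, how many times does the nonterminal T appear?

6

[E [E [E [E [E [T [F false]]] || [T [F false]]] || [T [F false]]] || [T [F p]]] || [T [T [F false]] && [F false]]]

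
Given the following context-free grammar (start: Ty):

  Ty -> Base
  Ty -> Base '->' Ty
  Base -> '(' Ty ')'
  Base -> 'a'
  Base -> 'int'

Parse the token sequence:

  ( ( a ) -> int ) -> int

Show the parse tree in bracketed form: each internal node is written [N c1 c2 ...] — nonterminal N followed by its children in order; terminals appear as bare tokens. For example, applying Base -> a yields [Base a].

[Ty [Base ( [Ty [Base ( [Ty [Base a]] )] -> [Ty [Base int]]] )] -> [Ty [Base int]]]

Ty
Base -> Ty
( Ty ) -> Ty
( Base -> Ty ) -> Ty
( ( Ty ) -> Ty ) -> Ty
( ( Base ) -> Ty ) -> Ty
( ( a ) -> Ty ) -> Ty
( ( a ) -> Base ) -> Ty
( ( a ) -> int ) -> Ty
( ( a ) -> int ) -> Base
( ( a ) -> int ) -> int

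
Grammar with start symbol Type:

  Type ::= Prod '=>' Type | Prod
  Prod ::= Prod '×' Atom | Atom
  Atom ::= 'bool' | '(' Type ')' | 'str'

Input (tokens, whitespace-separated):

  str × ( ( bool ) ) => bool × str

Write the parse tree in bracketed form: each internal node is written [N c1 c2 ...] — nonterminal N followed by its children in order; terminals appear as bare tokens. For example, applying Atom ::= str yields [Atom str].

Type
Prod => Type
Prod × Atom => Type
Atom × Atom => Type
str × Atom => Type
str × ( Type ) => Type
str × ( Prod ) => Type
str × ( Atom ) => Type
str × ( ( Type ) ) => Type
str × ( ( Prod ) ) => Type
str × ( ( Atom ) ) => Type
str × ( ( bool ) ) => Type
str × ( ( bool ) ) => Prod
str × ( ( bool ) ) => Prod × Atom
str × ( ( bool ) ) => Atom × Atom
str × ( ( bool ) ) => bool × Atom
str × ( ( bool ) ) => bool × str

[Type [Prod [Prod [Atom str]] × [Atom ( [Type [Prod [Atom ( [Type [Prod [Atom bool]]] )]]] )]] => [Type [Prod [Prod [Atom bool]] × [Atom str]]]]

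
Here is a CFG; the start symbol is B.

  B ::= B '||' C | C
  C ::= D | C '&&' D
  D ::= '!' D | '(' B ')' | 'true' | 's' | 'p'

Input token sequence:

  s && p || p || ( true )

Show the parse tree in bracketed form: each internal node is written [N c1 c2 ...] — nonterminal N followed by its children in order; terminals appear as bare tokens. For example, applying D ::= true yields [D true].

[B [B [B [C [C [D s]] && [D p]]] || [C [D p]]] || [C [D ( [B [C [D true]]] )]]]

B
B || C
B || C || C
C || C || C
C && D || C || C
D && D || C || C
s && D || C || C
s && p || C || C
s && p || D || C
s && p || p || C
s && p || p || D
s && p || p || ( B )
s && p || p || ( C )
s && p || p || ( D )
s && p || p || ( true )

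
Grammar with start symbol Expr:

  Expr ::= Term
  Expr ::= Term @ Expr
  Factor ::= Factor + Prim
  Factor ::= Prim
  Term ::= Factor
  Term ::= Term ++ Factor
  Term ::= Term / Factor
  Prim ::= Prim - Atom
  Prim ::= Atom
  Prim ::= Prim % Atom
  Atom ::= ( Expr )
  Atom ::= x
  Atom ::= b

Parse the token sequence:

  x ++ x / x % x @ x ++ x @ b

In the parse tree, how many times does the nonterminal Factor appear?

6

[Expr [Term [Term [Term [Factor [Prim [Atom x]]]] ++ [Factor [Prim [Atom x]]]] / [Factor [Prim [Prim [Atom x]] % [Atom x]]]] @ [Expr [Term [Term [Factor [Prim [Atom x]]]] ++ [Factor [Prim [Atom x]]]] @ [Expr [Term [Factor [Prim [Atom b]]]]]]]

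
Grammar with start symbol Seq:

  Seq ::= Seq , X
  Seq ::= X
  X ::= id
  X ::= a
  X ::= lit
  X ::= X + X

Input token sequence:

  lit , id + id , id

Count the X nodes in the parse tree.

[Seq [Seq [Seq [X lit]] , [X [X id] + [X id]]] , [X id]]

5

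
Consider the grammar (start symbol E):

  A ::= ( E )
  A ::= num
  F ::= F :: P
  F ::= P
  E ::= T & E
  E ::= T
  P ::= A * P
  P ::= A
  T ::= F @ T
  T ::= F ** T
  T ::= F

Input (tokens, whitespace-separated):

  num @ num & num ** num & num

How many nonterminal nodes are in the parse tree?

23

[E [T [F [P [A num]]] @ [T [F [P [A num]]]]] & [E [T [F [P [A num]]] ** [T [F [P [A num]]]]] & [E [T [F [P [A num]]]]]]]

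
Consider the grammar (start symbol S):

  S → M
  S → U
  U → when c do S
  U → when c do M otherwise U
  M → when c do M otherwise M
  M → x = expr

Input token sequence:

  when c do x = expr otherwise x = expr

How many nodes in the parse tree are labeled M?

[S [M when c do [M x = expr] otherwise [M x = expr]]]

3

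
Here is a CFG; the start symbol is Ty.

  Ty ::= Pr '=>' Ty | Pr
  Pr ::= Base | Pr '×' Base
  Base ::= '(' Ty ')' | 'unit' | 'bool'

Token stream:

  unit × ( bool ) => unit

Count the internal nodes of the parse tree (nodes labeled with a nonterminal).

11

[Ty [Pr [Pr [Base unit]] × [Base ( [Ty [Pr [Base bool]]] )]] => [Ty [Pr [Base unit]]]]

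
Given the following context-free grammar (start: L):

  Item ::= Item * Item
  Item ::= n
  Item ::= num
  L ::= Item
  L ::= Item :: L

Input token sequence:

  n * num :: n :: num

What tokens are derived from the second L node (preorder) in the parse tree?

[L [Item [Item n] * [Item num]] :: [L [Item n] :: [L [Item num]]]]

n :: num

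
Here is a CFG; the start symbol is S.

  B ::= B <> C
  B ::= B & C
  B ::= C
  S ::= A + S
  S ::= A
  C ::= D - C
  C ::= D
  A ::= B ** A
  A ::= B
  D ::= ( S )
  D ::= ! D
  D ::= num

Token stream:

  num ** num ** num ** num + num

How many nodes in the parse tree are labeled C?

[S [A [B [C [D num]]] ** [A [B [C [D num]]] ** [A [B [C [D num]]] ** [A [B [C [D num]]]]]]] + [S [A [B [C [D num]]]]]]

5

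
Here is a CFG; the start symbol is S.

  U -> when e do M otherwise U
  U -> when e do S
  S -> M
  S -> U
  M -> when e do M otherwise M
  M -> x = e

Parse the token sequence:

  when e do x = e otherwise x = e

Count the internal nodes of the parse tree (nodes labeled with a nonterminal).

4

[S [M when e do [M x = e] otherwise [M x = e]]]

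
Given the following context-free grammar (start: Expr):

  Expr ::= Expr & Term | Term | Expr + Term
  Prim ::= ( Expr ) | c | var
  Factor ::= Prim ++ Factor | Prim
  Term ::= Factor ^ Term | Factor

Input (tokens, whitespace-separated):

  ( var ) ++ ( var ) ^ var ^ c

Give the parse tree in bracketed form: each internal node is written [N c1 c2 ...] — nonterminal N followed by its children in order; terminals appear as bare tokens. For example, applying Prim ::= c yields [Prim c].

Expr
Term
Factor ^ Term
Prim ++ Factor ^ Term
( Expr ) ++ Factor ^ Term
( Term ) ++ Factor ^ Term
( Factor ) ++ Factor ^ Term
( Prim ) ++ Factor ^ Term
( var ) ++ Factor ^ Term
( var ) ++ Prim ^ Term
( var ) ++ ( Expr ) ^ Term
( var ) ++ ( Term ) ^ Term
( var ) ++ ( Factor ) ^ Term
( var ) ++ ( Prim ) ^ Term
( var ) ++ ( var ) ^ Term
( var ) ++ ( var ) ^ Factor ^ Term
( var ) ++ ( var ) ^ Prim ^ Term
( var ) ++ ( var ) ^ var ^ Term
( var ) ++ ( var ) ^ var ^ Factor
( var ) ++ ( var ) ^ var ^ Prim
( var ) ++ ( var ) ^ var ^ c

[Expr [Term [Factor [Prim ( [Expr [Term [Factor [Prim var]]]] )] ++ [Factor [Prim ( [Expr [Term [Factor [Prim var]]]] )]]] ^ [Term [Factor [Prim var]] ^ [Term [Factor [Prim c]]]]]]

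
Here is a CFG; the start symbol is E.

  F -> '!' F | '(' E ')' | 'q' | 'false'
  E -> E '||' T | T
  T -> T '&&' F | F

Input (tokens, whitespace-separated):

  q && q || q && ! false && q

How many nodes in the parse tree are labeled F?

6

[E [E [T [T [F q]] && [F q]]] || [T [T [T [F q]] && [F ! [F false]]] && [F q]]]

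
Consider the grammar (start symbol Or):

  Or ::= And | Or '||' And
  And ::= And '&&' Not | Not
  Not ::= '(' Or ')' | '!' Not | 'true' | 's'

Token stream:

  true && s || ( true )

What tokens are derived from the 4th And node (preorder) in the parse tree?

[Or [Or [And [And [Not true]] && [Not s]]] || [And [Not ( [Or [And [Not true]]] )]]]

true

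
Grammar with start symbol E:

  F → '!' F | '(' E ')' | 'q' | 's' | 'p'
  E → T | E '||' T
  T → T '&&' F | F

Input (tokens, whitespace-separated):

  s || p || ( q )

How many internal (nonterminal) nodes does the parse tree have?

12

[E [E [E [T [F s]]] || [T [F p]]] || [T [F ( [E [T [F q]]] )]]]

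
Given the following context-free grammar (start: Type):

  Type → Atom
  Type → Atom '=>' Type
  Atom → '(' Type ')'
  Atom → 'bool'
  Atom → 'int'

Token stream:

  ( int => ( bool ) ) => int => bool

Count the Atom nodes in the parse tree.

6

[Type [Atom ( [Type [Atom int] => [Type [Atom ( [Type [Atom bool]] )]]] )] => [Type [Atom int] => [Type [Atom bool]]]]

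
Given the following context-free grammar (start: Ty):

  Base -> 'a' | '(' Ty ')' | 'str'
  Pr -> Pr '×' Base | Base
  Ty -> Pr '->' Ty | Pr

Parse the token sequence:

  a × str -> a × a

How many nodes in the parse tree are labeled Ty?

2

[Ty [Pr [Pr [Base a]] × [Base str]] -> [Ty [Pr [Pr [Base a]] × [Base a]]]]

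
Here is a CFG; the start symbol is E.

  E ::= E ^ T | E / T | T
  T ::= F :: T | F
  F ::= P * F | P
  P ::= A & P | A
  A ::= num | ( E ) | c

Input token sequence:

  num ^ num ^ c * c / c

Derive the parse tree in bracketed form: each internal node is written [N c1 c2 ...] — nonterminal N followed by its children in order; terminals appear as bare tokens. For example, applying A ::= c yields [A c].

[E [E [E [E [T [F [P [A num]]]]] ^ [T [F [P [A num]]]]] ^ [T [F [P [A c]] * [F [P [A c]]]]]] / [T [F [P [A c]]]]]

E
E / T
E ^ T / T
E ^ T ^ T / T
T ^ T ^ T / T
F ^ T ^ T / T
P ^ T ^ T / T
A ^ T ^ T / T
num ^ T ^ T / T
num ^ F ^ T / T
num ^ P ^ T / T
num ^ A ^ T / T
num ^ num ^ T / T
num ^ num ^ F / T
num ^ num ^ P * F / T
num ^ num ^ A * F / T
num ^ num ^ c * F / T
num ^ num ^ c * P / T
num ^ num ^ c * A / T
num ^ num ^ c * c / T
num ^ num ^ c * c / F
num ^ num ^ c * c / P
num ^ num ^ c * c / A
num ^ num ^ c * c / c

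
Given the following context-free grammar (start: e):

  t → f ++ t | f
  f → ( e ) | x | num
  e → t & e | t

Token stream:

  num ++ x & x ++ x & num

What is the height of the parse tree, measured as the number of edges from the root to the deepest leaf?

[e [t [f num] ++ [t [f x]]] & [e [t [f x] ++ [t [f x]]] & [e [t [f num]]]]]

5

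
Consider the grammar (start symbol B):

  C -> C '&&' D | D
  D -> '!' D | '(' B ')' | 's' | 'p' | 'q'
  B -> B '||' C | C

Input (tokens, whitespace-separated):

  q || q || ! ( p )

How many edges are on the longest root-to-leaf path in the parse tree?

[B [B [B [C [D q]]] || [C [D q]]] || [C [D ! [D ( [B [C [D p]]] )]]]]

7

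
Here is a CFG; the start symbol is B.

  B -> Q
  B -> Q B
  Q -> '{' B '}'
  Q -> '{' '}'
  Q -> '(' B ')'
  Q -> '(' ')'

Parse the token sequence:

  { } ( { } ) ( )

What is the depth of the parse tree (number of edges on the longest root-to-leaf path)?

5

[B [Q { }] [B [Q ( [B [Q { }]] )] [B [Q ( )]]]]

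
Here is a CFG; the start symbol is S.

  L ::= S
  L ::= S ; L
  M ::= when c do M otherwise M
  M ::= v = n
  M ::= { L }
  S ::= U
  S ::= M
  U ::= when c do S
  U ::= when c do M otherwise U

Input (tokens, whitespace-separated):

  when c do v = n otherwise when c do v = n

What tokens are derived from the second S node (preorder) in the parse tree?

[S [U when c do [M v = n] otherwise [U when c do [S [M v = n]]]]]

v = n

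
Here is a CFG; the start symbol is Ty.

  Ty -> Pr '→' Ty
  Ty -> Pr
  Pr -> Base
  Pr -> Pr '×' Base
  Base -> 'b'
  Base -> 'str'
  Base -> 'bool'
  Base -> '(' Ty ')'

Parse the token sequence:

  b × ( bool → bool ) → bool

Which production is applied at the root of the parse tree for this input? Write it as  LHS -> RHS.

Ty -> Pr '→' Ty

[Ty [Pr [Pr [Base b]] × [Base ( [Ty [Pr [Base bool]] → [Ty [Pr [Base bool]]]] )]] → [Ty [Pr [Base bool]]]]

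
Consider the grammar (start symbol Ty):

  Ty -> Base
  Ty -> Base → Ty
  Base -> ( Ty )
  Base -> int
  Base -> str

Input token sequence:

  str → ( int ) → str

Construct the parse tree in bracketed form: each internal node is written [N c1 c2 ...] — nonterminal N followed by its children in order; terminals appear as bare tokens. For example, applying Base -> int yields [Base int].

Ty
Base → Ty
str → Ty
str → Base → Ty
str → ( Ty ) → Ty
str → ( Base ) → Ty
str → ( int ) → Ty
str → ( int ) → Base
str → ( int ) → str

[Ty [Base str] → [Ty [Base ( [Ty [Base int]] )] → [Ty [Base str]]]]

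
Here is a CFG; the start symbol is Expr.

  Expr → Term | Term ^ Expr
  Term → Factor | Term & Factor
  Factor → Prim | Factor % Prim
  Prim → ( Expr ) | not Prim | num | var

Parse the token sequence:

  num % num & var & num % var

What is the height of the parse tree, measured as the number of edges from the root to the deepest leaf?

[Expr [Term [Term [Term [Factor [Factor [Prim num]] % [Prim num]]] & [Factor [Prim var]]] & [Factor [Factor [Prim num]] % [Prim var]]]]

7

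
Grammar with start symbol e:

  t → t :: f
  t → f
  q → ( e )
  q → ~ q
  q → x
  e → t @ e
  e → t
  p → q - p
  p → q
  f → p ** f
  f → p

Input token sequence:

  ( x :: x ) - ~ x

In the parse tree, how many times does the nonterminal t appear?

3

[e [t [f [p [q ( [e [t [t [f [p [q x]]]] :: [f [p [q x]]]]] )] - [p [q ~ [q x]]]]]]]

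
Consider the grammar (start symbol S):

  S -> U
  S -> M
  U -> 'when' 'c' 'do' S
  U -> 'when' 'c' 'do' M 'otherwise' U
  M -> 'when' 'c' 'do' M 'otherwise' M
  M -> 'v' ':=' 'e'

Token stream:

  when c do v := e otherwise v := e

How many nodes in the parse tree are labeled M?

3

[S [M when c do [M v := e] otherwise [M v := e]]]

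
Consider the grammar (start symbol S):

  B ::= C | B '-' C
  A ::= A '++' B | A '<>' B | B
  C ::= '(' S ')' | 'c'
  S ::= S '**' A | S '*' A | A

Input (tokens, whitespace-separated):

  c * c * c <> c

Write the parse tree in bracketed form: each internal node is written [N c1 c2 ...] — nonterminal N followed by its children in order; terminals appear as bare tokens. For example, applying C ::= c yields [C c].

[S [S [S [A [B [C c]]]] * [A [B [C c]]]] * [A [A [B [C c]]] <> [B [C c]]]]

S
S * A
S * A * A
A * A * A
B * A * A
C * A * A
c * A * A
c * B * A
c * C * A
c * c * A
c * c * A <> B
c * c * B <> B
c * c * C <> B
c * c * c <> B
c * c * c <> C
c * c * c <> c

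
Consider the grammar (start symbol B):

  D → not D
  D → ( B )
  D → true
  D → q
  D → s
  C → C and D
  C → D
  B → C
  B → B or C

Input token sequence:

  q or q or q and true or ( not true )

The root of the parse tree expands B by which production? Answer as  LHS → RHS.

B → B or C

[B [B [B [B [C [D q]]] or [C [D q]]] or [C [C [D q]] and [D true]]] or [C [D ( [B [C [D not [D true]]]] )]]]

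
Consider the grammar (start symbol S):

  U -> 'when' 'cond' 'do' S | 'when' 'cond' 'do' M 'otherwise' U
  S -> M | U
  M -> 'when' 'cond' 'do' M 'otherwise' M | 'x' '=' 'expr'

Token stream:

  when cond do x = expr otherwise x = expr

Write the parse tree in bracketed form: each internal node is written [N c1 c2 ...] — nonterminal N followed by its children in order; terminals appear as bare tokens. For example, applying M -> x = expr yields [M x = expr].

S
M
when cond do M otherwise M
when cond do x = expr otherwise M
when cond do x = expr otherwise x = expr

[S [M when cond do [M x = expr] otherwise [M x = expr]]]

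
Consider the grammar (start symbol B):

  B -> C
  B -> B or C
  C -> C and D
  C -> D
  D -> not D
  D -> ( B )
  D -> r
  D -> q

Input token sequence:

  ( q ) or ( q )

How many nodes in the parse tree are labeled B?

[B [B [C [D ( [B [C [D q]]] )]]] or [C [D ( [B [C [D q]]] )]]]

4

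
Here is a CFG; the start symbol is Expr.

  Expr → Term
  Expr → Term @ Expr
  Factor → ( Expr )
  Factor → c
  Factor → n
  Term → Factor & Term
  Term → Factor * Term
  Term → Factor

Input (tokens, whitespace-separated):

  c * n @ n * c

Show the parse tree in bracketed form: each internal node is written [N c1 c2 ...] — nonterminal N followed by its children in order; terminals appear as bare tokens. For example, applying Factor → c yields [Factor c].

[Expr [Term [Factor c] * [Term [Factor n]]] @ [Expr [Term [Factor n] * [Term [Factor c]]]]]

Expr
Term @ Expr
Factor * Term @ Expr
c * Term @ Expr
c * Factor @ Expr
c * n @ Expr
c * n @ Term
c * n @ Factor * Term
c * n @ n * Term
c * n @ n * Factor
c * n @ n * c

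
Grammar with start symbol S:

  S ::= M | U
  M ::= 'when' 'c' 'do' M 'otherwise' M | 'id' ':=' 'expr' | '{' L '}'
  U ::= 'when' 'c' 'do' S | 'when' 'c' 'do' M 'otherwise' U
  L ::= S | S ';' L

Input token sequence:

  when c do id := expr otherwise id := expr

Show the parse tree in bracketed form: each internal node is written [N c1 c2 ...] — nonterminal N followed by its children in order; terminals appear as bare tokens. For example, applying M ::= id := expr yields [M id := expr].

[S [M when c do [M id := expr] otherwise [M id := expr]]]

S
M
when c do M otherwise M
when c do id := expr otherwise M
when c do id := expr otherwise id := expr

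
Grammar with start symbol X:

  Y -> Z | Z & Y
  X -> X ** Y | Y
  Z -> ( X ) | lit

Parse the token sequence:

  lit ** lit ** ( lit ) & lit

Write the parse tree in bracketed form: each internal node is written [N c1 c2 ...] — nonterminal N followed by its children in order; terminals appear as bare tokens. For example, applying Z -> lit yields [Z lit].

X
X ** Y
X ** Y ** Y
Y ** Y ** Y
Z ** Y ** Y
lit ** Y ** Y
lit ** Z ** Y
lit ** lit ** Y
lit ** lit ** Z & Y
lit ** lit ** ( X ) & Y
lit ** lit ** ( Y ) & Y
lit ** lit ** ( Z ) & Y
lit ** lit ** ( lit ) & Y
lit ** lit ** ( lit ) & Z
lit ** lit ** ( lit ) & lit

[X [X [X [Y [Z lit]]] ** [Y [Z lit]]] ** [Y [Z ( [X [Y [Z lit]]] )] & [Y [Z lit]]]]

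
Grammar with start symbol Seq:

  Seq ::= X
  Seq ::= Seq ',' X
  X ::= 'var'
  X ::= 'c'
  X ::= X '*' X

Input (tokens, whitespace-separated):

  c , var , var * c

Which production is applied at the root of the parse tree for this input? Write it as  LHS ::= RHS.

Seq ::= Seq ',' X

[Seq [Seq [Seq [X c]] , [X var]] , [X [X var] * [X c]]]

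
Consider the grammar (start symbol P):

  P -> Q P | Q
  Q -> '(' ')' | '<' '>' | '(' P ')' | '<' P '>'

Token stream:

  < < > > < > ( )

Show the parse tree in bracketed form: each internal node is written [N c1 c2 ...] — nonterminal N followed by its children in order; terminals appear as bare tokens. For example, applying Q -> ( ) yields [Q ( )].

P
Q P
< P > P
< Q > P
< < > > P
< < > > Q P
< < > > < > P
< < > > < > Q
< < > > < > ( )

[P [Q < [P [Q < >]] >] [P [Q < >] [P [Q ( )]]]]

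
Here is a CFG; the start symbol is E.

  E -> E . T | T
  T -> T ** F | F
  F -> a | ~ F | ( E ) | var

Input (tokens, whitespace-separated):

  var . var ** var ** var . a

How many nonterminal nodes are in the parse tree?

13

[E [E [E [T [F var]]] . [T [T [T [F var]] ** [F var]] ** [F var]]] . [T [F a]]]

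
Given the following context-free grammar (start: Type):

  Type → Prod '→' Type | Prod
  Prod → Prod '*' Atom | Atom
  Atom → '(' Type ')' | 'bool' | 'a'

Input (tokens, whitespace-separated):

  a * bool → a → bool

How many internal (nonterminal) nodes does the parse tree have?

[Type [Prod [Prod [Atom a]] * [Atom bool]] → [Type [Prod [Atom a]] → [Type [Prod [Atom bool]]]]]

11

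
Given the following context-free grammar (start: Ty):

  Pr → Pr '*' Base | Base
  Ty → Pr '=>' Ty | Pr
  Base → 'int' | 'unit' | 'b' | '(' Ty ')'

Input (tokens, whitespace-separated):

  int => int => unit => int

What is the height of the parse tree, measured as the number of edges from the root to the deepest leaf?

[Ty [Pr [Base int]] => [Ty [Pr [Base int]] => [Ty [Pr [Base unit]] => [Ty [Pr [Base int]]]]]]

6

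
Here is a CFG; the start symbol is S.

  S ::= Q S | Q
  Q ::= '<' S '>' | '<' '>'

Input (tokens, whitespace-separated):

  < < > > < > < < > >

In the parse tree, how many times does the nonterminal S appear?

5

[S [Q < [S [Q < >]] >] [S [Q < >] [S [Q < [S [Q < >]] >]]]]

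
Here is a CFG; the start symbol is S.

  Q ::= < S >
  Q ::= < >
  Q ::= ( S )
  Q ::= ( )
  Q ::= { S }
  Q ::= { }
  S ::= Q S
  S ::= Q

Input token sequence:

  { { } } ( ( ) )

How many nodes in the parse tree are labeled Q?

[S [Q { [S [Q { }]] }] [S [Q ( [S [Q ( )]] )]]]

4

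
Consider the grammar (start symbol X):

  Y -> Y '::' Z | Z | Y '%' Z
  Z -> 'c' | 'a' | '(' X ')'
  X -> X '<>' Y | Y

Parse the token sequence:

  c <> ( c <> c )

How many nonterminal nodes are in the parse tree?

12

[X [X [Y [Z c]]] <> [Y [Z ( [X [X [Y [Z c]]] <> [Y [Z c]]] )]]]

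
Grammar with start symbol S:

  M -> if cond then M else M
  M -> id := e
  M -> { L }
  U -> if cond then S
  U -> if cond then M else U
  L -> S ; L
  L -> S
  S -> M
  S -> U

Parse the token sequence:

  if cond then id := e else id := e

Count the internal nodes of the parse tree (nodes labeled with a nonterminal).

[S [M if cond then [M id := e] else [M id := e]]]

4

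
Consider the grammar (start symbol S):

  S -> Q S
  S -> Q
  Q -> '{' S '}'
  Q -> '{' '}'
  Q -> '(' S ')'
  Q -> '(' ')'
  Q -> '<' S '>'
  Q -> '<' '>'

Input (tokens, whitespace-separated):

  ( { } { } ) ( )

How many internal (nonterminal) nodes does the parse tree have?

8

[S [Q ( [S [Q { }] [S [Q { }]]] )] [S [Q ( )]]]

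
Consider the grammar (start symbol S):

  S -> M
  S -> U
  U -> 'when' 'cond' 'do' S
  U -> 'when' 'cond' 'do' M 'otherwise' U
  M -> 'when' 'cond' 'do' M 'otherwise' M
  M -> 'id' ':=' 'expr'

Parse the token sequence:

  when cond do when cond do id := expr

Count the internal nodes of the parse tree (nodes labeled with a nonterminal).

6

[S [U when cond do [S [U when cond do [S [M id := expr]]]]]]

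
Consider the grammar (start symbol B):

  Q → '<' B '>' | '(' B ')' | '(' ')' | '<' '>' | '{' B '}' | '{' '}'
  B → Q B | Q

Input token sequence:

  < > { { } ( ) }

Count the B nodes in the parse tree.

[B [Q < >] [B [Q { [B [Q { }] [B [Q ( )]]] }]]]

4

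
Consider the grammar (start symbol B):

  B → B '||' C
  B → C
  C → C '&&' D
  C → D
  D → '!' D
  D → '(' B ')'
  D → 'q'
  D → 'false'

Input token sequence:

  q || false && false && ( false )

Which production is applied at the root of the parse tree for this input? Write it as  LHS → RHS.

[B [B [C [D q]]] || [C [C [C [D false]] && [D false]] && [D ( [B [C [D false]]] )]]]

B → B '||' C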